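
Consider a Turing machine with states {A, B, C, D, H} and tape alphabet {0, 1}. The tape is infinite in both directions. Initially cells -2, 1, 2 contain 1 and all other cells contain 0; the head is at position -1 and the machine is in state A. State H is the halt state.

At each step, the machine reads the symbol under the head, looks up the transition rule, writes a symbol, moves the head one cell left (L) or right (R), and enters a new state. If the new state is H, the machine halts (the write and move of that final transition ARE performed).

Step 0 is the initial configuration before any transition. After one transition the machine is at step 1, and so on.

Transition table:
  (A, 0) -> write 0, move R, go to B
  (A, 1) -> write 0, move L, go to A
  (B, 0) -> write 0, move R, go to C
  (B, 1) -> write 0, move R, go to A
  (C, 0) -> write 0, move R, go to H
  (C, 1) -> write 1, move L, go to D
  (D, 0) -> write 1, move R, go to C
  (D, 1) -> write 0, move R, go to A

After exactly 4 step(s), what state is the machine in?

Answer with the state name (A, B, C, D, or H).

Answer: C

Derivation:
Step 1: in state A at pos -1, read 0 -> (A,0)->write 0,move R,goto B. Now: state=B, head=0, tape[-3..3]=0100110 (head:    ^)
Step 2: in state B at pos 0, read 0 -> (B,0)->write 0,move R,goto C. Now: state=C, head=1, tape[-3..3]=0100110 (head:     ^)
Step 3: in state C at pos 1, read 1 -> (C,1)->write 1,move L,goto D. Now: state=D, head=0, tape[-3..3]=0100110 (head:    ^)
Step 4: in state D at pos 0, read 0 -> (D,0)->write 1,move R,goto C. Now: state=C, head=1, tape[-3..3]=0101110 (head:     ^)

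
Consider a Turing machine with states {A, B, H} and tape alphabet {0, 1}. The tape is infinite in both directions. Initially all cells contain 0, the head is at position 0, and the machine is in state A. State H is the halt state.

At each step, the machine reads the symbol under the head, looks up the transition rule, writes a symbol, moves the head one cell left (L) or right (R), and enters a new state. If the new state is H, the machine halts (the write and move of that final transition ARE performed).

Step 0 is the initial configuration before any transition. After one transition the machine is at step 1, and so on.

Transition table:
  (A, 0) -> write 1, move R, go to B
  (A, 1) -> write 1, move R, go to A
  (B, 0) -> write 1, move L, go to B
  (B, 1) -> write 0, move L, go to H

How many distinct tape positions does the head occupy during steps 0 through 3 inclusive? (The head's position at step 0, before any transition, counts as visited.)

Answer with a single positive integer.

Answer: 3

Derivation:
Step 1: in state A at pos 0, read 0 -> (A,0)->write 1,move R,goto B. Now: state=B, head=1, tape[-1..2]=0100 (head:   ^)
Step 2: in state B at pos 1, read 0 -> (B,0)->write 1,move L,goto B. Now: state=B, head=0, tape[-1..2]=0110 (head:  ^)
Step 3: in state B at pos 0, read 1 -> (B,1)->write 0,move L,goto H. Now: state=H, head=-1, tape[-2..2]=00010 (head:  ^)
Head positions at steps 0..3: starting at 0, distinct positions visited = {-1, 0, 1} -> 3 position(s)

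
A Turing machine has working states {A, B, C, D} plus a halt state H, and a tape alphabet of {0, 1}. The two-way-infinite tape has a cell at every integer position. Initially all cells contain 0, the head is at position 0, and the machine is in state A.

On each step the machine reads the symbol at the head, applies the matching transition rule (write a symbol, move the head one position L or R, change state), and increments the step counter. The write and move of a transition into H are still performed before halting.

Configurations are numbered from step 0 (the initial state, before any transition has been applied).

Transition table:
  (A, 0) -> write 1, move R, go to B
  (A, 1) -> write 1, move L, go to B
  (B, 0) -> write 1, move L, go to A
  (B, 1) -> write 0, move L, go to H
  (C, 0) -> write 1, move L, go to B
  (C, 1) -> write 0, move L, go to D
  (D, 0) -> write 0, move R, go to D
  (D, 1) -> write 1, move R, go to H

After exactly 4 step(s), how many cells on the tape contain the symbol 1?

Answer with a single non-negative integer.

Step 1: in state A at pos 0, read 0 -> (A,0)->write 1,move R,goto B. Now: state=B, head=1, tape[-1..2]=0100 (head:   ^)
Step 2: in state B at pos 1, read 0 -> (B,0)->write 1,move L,goto A. Now: state=A, head=0, tape[-1..2]=0110 (head:  ^)
Step 3: in state A at pos 0, read 1 -> (A,1)->write 1,move L,goto B. Now: state=B, head=-1, tape[-2..2]=00110 (head:  ^)
Step 4: in state B at pos -1, read 0 -> (B,0)->write 1,move L,goto A. Now: state=A, head=-2, tape[-3..2]=001110 (head:  ^)
Cells containing 1 after step 4: {-1, 0, 1} -> 3 cell(s)

Answer: 3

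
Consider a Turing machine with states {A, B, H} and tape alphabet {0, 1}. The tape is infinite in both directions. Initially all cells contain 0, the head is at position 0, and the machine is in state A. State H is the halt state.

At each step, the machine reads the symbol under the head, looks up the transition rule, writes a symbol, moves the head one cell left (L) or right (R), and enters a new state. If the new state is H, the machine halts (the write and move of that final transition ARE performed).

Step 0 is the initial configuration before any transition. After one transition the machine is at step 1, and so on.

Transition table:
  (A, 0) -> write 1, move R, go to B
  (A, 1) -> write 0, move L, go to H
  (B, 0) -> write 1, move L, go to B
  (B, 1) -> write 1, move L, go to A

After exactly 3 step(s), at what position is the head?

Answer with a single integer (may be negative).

Answer: -1

Derivation:
Step 1: in state A at pos 0, read 0 -> (A,0)->write 1,move R,goto B. Now: state=B, head=1, tape[-1..2]=0100 (head:   ^)
Step 2: in state B at pos 1, read 0 -> (B,0)->write 1,move L,goto B. Now: state=B, head=0, tape[-1..2]=0110 (head:  ^)
Step 3: in state B at pos 0, read 1 -> (B,1)->write 1,move L,goto A. Now: state=A, head=-1, tape[-2..2]=00110 (head:  ^)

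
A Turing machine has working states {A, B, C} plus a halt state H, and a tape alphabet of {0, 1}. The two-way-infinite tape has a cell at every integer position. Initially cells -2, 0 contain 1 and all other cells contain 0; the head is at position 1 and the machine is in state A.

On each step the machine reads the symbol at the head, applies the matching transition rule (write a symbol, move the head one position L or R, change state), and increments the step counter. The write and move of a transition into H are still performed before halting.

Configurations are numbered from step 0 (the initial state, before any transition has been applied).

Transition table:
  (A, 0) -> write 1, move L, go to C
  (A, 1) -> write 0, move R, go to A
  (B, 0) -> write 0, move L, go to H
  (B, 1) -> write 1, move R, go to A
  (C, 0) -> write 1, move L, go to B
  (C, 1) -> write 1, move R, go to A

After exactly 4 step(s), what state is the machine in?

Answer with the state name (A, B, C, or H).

Step 1: in state A at pos 1, read 0 -> (A,0)->write 1,move L,goto C. Now: state=C, head=0, tape[-3..2]=010110 (head:    ^)
Step 2: in state C at pos 0, read 1 -> (C,1)->write 1,move R,goto A. Now: state=A, head=1, tape[-3..2]=010110 (head:     ^)
Step 3: in state A at pos 1, read 1 -> (A,1)->write 0,move R,goto A. Now: state=A, head=2, tape[-3..3]=0101000 (head:      ^)
Step 4: in state A at pos 2, read 0 -> (A,0)->write 1,move L,goto C. Now: state=C, head=1, tape[-3..3]=0101010 (head:     ^)

Answer: C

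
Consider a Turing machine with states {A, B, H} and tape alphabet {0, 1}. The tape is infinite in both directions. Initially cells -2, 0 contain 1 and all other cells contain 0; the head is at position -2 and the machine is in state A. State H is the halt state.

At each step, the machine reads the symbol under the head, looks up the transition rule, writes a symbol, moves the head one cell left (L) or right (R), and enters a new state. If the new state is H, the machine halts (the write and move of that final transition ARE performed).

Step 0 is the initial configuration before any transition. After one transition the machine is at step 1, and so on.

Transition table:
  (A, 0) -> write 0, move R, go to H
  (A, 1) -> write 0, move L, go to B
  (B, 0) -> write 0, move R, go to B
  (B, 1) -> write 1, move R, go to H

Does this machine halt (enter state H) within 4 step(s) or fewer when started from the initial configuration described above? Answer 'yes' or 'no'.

Step 1: in state A at pos -2, read 1 -> (A,1)->write 0,move L,goto B. Now: state=B, head=-3, tape[-4..1]=000010 (head:  ^)
Step 2: in state B at pos -3, read 0 -> (B,0)->write 0,move R,goto B. Now: state=B, head=-2, tape[-4..1]=000010 (head:   ^)
Step 3: in state B at pos -2, read 0 -> (B,0)->write 0,move R,goto B. Now: state=B, head=-1, tape[-4..1]=000010 (head:    ^)
Step 4: in state B at pos -1, read 0 -> (B,0)->write 0,move R,goto B. Now: state=B, head=0, tape[-4..1]=000010 (head:     ^)
After 4 step(s): state = B (not H) -> not halted within 4 -> no

Answer: no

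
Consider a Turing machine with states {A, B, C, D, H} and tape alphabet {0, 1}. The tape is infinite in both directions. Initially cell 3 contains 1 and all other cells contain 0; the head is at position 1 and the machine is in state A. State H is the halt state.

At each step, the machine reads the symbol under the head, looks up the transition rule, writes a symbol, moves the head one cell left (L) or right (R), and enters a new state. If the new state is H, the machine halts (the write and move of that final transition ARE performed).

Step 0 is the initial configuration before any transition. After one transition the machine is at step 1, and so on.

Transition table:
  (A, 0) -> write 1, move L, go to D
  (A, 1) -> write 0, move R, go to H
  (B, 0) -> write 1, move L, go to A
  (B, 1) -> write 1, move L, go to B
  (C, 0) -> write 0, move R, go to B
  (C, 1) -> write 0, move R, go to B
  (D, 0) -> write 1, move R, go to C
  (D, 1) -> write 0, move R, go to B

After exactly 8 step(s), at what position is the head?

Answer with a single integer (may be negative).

Answer: -1

Derivation:
Step 1: in state A at pos 1, read 0 -> (A,0)->write 1,move L,goto D. Now: state=D, head=0, tape[-1..4]=001010 (head:  ^)
Step 2: in state D at pos 0, read 0 -> (D,0)->write 1,move R,goto C. Now: state=C, head=1, tape[-1..4]=011010 (head:   ^)
Step 3: in state C at pos 1, read 1 -> (C,1)->write 0,move R,goto B. Now: state=B, head=2, tape[-1..4]=010010 (head:    ^)
Step 4: in state B at pos 2, read 0 -> (B,0)->write 1,move L,goto A. Now: state=A, head=1, tape[-1..4]=010110 (head:   ^)
Step 5: in state A at pos 1, read 0 -> (A,0)->write 1,move L,goto D. Now: state=D, head=0, tape[-1..4]=011110 (head:  ^)
Step 6: in state D at pos 0, read 1 -> (D,1)->write 0,move R,goto B. Now: state=B, head=1, tape[-1..4]=001110 (head:   ^)
Step 7: in state B at pos 1, read 1 -> (B,1)->write 1,move L,goto B. Now: state=B, head=0, tape[-1..4]=001110 (head:  ^)
Step 8: in state B at pos 0, read 0 -> (B,0)->write 1,move L,goto A. Now: state=A, head=-1, tape[-2..4]=0011110 (head:  ^)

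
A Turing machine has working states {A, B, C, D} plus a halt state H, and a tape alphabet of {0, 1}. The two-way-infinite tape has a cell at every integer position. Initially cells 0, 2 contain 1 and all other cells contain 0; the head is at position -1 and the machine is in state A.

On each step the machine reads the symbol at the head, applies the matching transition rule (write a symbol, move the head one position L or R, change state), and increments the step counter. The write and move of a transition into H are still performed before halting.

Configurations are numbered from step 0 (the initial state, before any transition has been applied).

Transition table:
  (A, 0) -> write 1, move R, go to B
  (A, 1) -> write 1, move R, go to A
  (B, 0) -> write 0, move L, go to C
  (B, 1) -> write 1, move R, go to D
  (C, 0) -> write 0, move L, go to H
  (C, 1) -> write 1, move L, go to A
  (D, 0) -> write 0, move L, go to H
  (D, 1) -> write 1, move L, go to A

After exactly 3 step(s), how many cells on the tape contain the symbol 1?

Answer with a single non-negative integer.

Step 1: in state A at pos -1, read 0 -> (A,0)->write 1,move R,goto B. Now: state=B, head=0, tape[-2..3]=011010 (head:   ^)
Step 2: in state B at pos 0, read 1 -> (B,1)->write 1,move R,goto D. Now: state=D, head=1, tape[-2..3]=011010 (head:    ^)
Step 3: in state D at pos 1, read 0 -> (D,0)->write 0,move L,goto H. Now: state=H, head=0, tape[-2..3]=011010 (head:   ^)
Cells containing 1 after step 3: {-1, 0, 2} -> 3 cell(s)

Answer: 3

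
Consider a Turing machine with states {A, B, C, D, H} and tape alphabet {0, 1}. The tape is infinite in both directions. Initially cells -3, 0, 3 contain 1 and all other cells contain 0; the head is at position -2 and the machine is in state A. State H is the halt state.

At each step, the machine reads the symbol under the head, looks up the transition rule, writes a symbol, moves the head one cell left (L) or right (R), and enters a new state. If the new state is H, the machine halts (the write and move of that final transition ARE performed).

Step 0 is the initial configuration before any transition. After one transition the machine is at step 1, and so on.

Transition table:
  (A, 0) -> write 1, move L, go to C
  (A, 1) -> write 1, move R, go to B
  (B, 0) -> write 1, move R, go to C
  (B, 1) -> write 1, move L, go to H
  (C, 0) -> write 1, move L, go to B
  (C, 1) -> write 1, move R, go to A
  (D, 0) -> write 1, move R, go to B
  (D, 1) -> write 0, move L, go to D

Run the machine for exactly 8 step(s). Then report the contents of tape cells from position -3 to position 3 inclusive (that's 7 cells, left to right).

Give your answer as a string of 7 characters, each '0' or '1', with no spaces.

Answer: 1111101

Derivation:
Step 1: in state A at pos -2, read 0 -> (A,0)->write 1,move L,goto C. Now: state=C, head=-3, tape[-4..4]=011010010 (head:  ^)
Step 2: in state C at pos -3, read 1 -> (C,1)->write 1,move R,goto A. Now: state=A, head=-2, tape[-4..4]=011010010 (head:   ^)
Step 3: in state A at pos -2, read 1 -> (A,1)->write 1,move R,goto B. Now: state=B, head=-1, tape[-4..4]=011010010 (head:    ^)
Step 4: in state B at pos -1, read 0 -> (B,0)->write 1,move R,goto C. Now: state=C, head=0, tape[-4..4]=011110010 (head:     ^)
Step 5: in state C at pos 0, read 1 -> (C,1)->write 1,move R,goto A. Now: state=A, head=1, tape[-4..4]=011110010 (head:      ^)
Step 6: in state A at pos 1, read 0 -> (A,0)->write 1,move L,goto C. Now: state=C, head=0, tape[-4..4]=011111010 (head:     ^)
Step 7: in state C at pos 0, read 1 -> (C,1)->write 1,move R,goto A. Now: state=A, head=1, tape[-4..4]=011111010 (head:      ^)
Step 8: in state A at pos 1, read 1 -> (A,1)->write 1,move R,goto B. Now: state=B, head=2, tape[-4..4]=011111010 (head:       ^)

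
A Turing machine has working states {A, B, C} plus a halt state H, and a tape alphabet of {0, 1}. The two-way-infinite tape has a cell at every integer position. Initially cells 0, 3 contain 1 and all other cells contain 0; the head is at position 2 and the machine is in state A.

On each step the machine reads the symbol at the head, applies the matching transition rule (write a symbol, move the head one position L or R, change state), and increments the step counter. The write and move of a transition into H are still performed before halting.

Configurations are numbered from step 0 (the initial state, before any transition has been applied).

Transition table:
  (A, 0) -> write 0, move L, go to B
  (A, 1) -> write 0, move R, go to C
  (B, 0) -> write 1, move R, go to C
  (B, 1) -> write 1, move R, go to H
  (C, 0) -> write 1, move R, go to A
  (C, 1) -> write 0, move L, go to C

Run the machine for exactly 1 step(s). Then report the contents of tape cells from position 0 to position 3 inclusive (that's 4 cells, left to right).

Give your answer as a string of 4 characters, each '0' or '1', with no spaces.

Step 1: in state A at pos 2, read 0 -> (A,0)->write 0,move L,goto B. Now: state=B, head=1, tape[-1..4]=010010 (head:   ^)

Answer: 1001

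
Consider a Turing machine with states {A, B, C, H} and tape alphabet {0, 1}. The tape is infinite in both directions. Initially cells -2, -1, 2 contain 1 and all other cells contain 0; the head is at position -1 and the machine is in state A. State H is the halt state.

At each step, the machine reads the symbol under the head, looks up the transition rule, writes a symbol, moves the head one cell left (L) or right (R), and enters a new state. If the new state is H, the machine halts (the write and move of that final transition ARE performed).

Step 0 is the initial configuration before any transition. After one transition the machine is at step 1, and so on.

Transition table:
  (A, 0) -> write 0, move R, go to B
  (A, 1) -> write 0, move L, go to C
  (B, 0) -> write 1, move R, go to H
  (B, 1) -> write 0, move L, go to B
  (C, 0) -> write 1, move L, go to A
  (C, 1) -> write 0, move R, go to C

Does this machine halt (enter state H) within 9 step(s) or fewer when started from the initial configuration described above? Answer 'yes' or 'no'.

Step 1: in state A at pos -1, read 1 -> (A,1)->write 0,move L,goto C. Now: state=C, head=-2, tape[-3..3]=0100010 (head:  ^)
Step 2: in state C at pos -2, read 1 -> (C,1)->write 0,move R,goto C. Now: state=C, head=-1, tape[-3..3]=0000010 (head:   ^)
Step 3: in state C at pos -1, read 0 -> (C,0)->write 1,move L,goto A. Now: state=A, head=-2, tape[-3..3]=0010010 (head:  ^)
Step 4: in state A at pos -2, read 0 -> (A,0)->write 0,move R,goto B. Now: state=B, head=-1, tape[-3..3]=0010010 (head:   ^)
Step 5: in state B at pos -1, read 1 -> (B,1)->write 0,move L,goto B. Now: state=B, head=-2, tape[-3..3]=0000010 (head:  ^)
Step 6: in state B at pos -2, read 0 -> (B,0)->write 1,move R,goto H. Now: state=H, head=-1, tape[-3..3]=0100010 (head:   ^)
State H reached at step 6; 6 <= 9 -> yes

Answer: yes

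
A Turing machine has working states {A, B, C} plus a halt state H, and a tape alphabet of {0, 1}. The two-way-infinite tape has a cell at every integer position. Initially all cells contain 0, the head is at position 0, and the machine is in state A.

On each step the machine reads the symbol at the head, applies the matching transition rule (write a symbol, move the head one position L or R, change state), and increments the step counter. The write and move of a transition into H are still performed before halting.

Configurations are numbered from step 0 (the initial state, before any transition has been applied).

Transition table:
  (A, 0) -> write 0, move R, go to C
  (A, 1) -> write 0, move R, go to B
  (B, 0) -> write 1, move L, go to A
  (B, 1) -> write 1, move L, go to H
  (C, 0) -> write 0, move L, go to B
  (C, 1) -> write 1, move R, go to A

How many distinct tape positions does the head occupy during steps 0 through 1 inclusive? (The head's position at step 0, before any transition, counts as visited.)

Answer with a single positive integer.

Step 1: in state A at pos 0, read 0 -> (A,0)->write 0,move R,goto C. Now: state=C, head=1, tape[-1..2]=0000 (head:   ^)
Head positions at steps 0..1: starting at 0, distinct positions visited = {0, 1} -> 2 position(s)

Answer: 2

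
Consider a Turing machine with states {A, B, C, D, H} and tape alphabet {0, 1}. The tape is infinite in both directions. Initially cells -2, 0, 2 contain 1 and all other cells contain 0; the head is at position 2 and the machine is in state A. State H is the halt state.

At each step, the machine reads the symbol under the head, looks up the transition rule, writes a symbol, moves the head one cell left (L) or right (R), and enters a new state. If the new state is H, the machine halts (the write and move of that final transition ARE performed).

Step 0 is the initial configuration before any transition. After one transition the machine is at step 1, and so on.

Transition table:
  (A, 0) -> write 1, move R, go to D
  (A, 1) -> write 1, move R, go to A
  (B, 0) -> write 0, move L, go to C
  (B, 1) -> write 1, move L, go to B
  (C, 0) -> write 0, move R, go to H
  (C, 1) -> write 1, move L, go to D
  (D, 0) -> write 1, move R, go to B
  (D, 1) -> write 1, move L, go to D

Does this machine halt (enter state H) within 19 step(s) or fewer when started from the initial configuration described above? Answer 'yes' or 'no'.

Answer: yes

Derivation:
Step 1: in state A at pos 2, read 1 -> (A,1)->write 1,move R,goto A. Now: state=A, head=3, tape[-3..4]=01010100 (head:       ^)
Step 2: in state A at pos 3, read 0 -> (A,0)->write 1,move R,goto D. Now: state=D, head=4, tape[-3..5]=010101100 (head:        ^)
Step 3: in state D at pos 4, read 0 -> (D,0)->write 1,move R,goto B. Now: state=B, head=5, tape[-3..6]=0101011100 (head:         ^)
Step 4: in state B at pos 5, read 0 -> (B,0)->write 0,move L,goto C. Now: state=C, head=4, tape[-3..6]=0101011100 (head:        ^)
Step 5: in state C at pos 4, read 1 -> (C,1)->write 1,move L,goto D. Now: state=D, head=3, tape[-3..6]=0101011100 (head:       ^)
Step 6: in state D at pos 3, read 1 -> (D,1)->write 1,move L,goto D. Now: state=D, head=2, tape[-3..6]=0101011100 (head:      ^)
Step 7: in state D at pos 2, read 1 -> (D,1)->write 1,move L,goto D. Now: state=D, head=1, tape[-3..6]=0101011100 (head:     ^)
Step 8: in state D at pos 1, read 0 -> (D,0)->write 1,move R,goto B. Now: state=B, head=2, tape[-3..6]=0101111100 (head:      ^)
Step 9: in state B at pos 2, read 1 -> (B,1)->write 1,move L,goto B. Now: state=B, head=1, tape[-3..6]=0101111100 (head:     ^)
Step 10: in state B at pos 1, read 1 -> (B,1)->write 1,move L,goto B. Now: state=B, head=0, tape[-3..6]=0101111100 (head:    ^)
Step 11: in state B at pos 0, read 1 -> (B,1)->write 1,move L,goto B. Now: state=B, head=-1, tape[-3..6]=0101111100 (head:   ^)
Step 12: in state B at pos -1, read 0 -> (B,0)->write 0,move L,goto C. Now: state=C, head=-2, tape[-3..6]=0101111100 (head:  ^)
Step 13: in state C at pos -2, read 1 -> (C,1)->write 1,move L,goto D. Now: state=D, head=-3, tape[-4..6]=00101111100 (head:  ^)
Step 14: in state D at pos -3, read 0 -> (D,0)->write 1,move R,goto B. Now: state=B, head=-2, tape[-4..6]=01101111100 (head:   ^)
Step 15: in state B at pos -2, read 1 -> (B,1)->write 1,move L,goto B. Now: state=B, head=-3, tape[-4..6]=01101111100 (head:  ^)
Step 16: in state B at pos -3, read 1 -> (B,1)->write 1,move L,goto B. Now: state=B, head=-4, tape[-5..6]=001101111100 (head:  ^)
Step 17: in state B at pos -4, read 0 -> (B,0)->write 0,move L,goto C. Now: state=C, head=-5, tape[-6..6]=0001101111100 (head:  ^)
Step 18: in state C at pos -5, read 0 -> (C,0)->write 0,move R,goto H. Now: state=H, head=-4, tape[-6..6]=0001101111100 (head:   ^)
State H reached at step 18; 18 <= 19 -> yes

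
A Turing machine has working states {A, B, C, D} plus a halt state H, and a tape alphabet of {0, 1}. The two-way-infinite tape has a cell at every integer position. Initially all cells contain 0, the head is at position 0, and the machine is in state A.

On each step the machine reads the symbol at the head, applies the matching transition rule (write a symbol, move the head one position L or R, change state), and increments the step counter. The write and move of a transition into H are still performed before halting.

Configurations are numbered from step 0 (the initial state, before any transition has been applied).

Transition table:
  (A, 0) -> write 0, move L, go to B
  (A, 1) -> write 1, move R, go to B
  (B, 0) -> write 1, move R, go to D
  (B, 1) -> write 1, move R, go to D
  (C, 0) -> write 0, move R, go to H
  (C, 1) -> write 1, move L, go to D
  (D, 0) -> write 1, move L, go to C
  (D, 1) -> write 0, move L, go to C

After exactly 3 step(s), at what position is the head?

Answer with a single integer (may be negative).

Step 1: in state A at pos 0, read 0 -> (A,0)->write 0,move L,goto B. Now: state=B, head=-1, tape[-2..1]=0000 (head:  ^)
Step 2: in state B at pos -1, read 0 -> (B,0)->write 1,move R,goto D. Now: state=D, head=0, tape[-2..1]=0100 (head:   ^)
Step 3: in state D at pos 0, read 0 -> (D,0)->write 1,move L,goto C. Now: state=C, head=-1, tape[-2..1]=0110 (head:  ^)

Answer: -1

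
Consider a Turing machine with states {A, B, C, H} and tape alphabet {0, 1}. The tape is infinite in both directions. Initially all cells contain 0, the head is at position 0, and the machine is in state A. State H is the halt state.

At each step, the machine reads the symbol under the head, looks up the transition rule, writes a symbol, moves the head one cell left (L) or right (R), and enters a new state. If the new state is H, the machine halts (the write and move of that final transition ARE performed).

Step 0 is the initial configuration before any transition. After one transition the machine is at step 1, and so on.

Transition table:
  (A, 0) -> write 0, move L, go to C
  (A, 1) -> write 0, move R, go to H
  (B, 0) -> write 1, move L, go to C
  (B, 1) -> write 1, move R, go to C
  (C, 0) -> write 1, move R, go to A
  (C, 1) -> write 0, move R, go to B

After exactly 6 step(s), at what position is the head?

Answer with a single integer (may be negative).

Answer: 0

Derivation:
Step 1: in state A at pos 0, read 0 -> (A,0)->write 0,move L,goto C. Now: state=C, head=-1, tape[-2..1]=0000 (head:  ^)
Step 2: in state C at pos -1, read 0 -> (C,0)->write 1,move R,goto A. Now: state=A, head=0, tape[-2..1]=0100 (head:   ^)
Step 3: in state A at pos 0, read 0 -> (A,0)->write 0,move L,goto C. Now: state=C, head=-1, tape[-2..1]=0100 (head:  ^)
Step 4: in state C at pos -1, read 1 -> (C,1)->write 0,move R,goto B. Now: state=B, head=0, tape[-2..1]=0000 (head:   ^)
Step 5: in state B at pos 0, read 0 -> (B,0)->write 1,move L,goto C. Now: state=C, head=-1, tape[-2..1]=0010 (head:  ^)
Step 6: in state C at pos -1, read 0 -> (C,0)->write 1,move R,goto A. Now: state=A, head=0, tape[-2..1]=0110 (head:   ^)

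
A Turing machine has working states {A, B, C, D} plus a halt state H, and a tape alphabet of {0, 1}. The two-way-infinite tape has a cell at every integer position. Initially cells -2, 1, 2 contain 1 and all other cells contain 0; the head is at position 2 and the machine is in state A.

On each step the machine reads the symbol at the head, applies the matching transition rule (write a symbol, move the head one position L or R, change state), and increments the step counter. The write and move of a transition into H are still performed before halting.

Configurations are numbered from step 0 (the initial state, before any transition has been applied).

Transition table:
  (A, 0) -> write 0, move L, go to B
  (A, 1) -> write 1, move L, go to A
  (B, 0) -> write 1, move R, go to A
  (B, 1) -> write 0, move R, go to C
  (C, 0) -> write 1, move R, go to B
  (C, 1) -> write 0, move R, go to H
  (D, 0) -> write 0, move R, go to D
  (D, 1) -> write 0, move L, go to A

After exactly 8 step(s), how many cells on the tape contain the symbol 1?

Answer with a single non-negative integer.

Step 1: in state A at pos 2, read 1 -> (A,1)->write 1,move L,goto A. Now: state=A, head=1, tape[-3..3]=0100110 (head:     ^)
Step 2: in state A at pos 1, read 1 -> (A,1)->write 1,move L,goto A. Now: state=A, head=0, tape[-3..3]=0100110 (head:    ^)
Step 3: in state A at pos 0, read 0 -> (A,0)->write 0,move L,goto B. Now: state=B, head=-1, tape[-3..3]=0100110 (head:   ^)
Step 4: in state B at pos -1, read 0 -> (B,0)->write 1,move R,goto A. Now: state=A, head=0, tape[-3..3]=0110110 (head:    ^)
Step 5: in state A at pos 0, read 0 -> (A,0)->write 0,move L,goto B. Now: state=B, head=-1, tape[-3..3]=0110110 (head:   ^)
Step 6: in state B at pos -1, read 1 -> (B,1)->write 0,move R,goto C. Now: state=C, head=0, tape[-3..3]=0100110 (head:    ^)
Step 7: in state C at pos 0, read 0 -> (C,0)->write 1,move R,goto B. Now: state=B, head=1, tape[-3..3]=0101110 (head:     ^)
Step 8: in state B at pos 1, read 1 -> (B,1)->write 0,move R,goto C. Now: state=C, head=2, tape[-3..3]=0101010 (head:      ^)
Cells containing 1 after step 8: {-2, 0, 2} -> 3 cell(s)

Answer: 3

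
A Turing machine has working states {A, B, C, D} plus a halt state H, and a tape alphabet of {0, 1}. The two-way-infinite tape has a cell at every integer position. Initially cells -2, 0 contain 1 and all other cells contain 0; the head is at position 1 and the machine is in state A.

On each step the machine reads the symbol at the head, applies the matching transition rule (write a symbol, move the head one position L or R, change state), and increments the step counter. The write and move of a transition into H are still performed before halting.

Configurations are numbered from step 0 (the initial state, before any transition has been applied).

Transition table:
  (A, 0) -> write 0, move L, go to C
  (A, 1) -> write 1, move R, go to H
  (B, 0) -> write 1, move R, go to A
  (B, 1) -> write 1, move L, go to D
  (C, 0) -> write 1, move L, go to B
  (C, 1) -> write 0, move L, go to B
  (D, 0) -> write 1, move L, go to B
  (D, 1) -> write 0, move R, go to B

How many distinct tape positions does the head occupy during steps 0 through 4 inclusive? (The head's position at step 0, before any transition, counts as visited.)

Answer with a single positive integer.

Answer: 3

Derivation:
Step 1: in state A at pos 1, read 0 -> (A,0)->write 0,move L,goto C. Now: state=C, head=0, tape[-3..2]=010100 (head:    ^)
Step 2: in state C at pos 0, read 1 -> (C,1)->write 0,move L,goto B. Now: state=B, head=-1, tape[-3..2]=010000 (head:   ^)
Step 3: in state B at pos -1, read 0 -> (B,0)->write 1,move R,goto A. Now: state=A, head=0, tape[-3..2]=011000 (head:    ^)
Step 4: in state A at pos 0, read 0 -> (A,0)->write 0,move L,goto C. Now: state=C, head=-1, tape[-3..2]=011000 (head:   ^)
Head positions at steps 0..4: starting at 1, distinct positions visited = {-1, 0, 1} -> 3 position(s)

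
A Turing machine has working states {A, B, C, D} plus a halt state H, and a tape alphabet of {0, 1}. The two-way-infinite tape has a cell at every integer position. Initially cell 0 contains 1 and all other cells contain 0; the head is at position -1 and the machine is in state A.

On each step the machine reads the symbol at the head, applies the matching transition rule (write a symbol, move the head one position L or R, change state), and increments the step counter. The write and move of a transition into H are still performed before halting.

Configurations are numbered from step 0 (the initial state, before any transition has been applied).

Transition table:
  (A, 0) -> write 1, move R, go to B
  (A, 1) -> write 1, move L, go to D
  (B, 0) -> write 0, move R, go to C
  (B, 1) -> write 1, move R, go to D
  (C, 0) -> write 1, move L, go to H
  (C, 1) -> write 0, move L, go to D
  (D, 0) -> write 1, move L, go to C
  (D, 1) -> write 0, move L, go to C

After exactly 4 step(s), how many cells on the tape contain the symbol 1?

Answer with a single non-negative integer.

Step 1: in state A at pos -1, read 0 -> (A,0)->write 1,move R,goto B. Now: state=B, head=0, tape[-2..1]=0110 (head:   ^)
Step 2: in state B at pos 0, read 1 -> (B,1)->write 1,move R,goto D. Now: state=D, head=1, tape[-2..2]=01100 (head:    ^)
Step 3: in state D at pos 1, read 0 -> (D,0)->write 1,move L,goto C. Now: state=C, head=0, tape[-2..2]=01110 (head:   ^)
Step 4: in state C at pos 0, read 1 -> (C,1)->write 0,move L,goto D. Now: state=D, head=-1, tape[-2..2]=01010 (head:  ^)
Cells containing 1 after step 4: {-1, 1} -> 2 cell(s)

Answer: 2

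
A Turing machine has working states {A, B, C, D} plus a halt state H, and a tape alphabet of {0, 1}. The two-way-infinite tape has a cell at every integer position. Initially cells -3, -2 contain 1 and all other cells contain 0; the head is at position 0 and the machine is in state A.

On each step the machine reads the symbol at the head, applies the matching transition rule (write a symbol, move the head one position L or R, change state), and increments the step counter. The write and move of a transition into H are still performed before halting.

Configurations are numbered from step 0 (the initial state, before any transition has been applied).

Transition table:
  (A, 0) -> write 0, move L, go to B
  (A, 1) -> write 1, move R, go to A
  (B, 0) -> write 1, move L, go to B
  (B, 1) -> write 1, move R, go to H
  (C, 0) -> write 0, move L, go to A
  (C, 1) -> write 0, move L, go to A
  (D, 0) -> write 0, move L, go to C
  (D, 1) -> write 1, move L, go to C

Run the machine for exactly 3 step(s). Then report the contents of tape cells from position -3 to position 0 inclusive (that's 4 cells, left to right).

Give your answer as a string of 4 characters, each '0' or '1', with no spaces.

Answer: 1110

Derivation:
Step 1: in state A at pos 0, read 0 -> (A,0)->write 0,move L,goto B. Now: state=B, head=-1, tape[-4..1]=011000 (head:    ^)
Step 2: in state B at pos -1, read 0 -> (B,0)->write 1,move L,goto B. Now: state=B, head=-2, tape[-4..1]=011100 (head:   ^)
Step 3: in state B at pos -2, read 1 -> (B,1)->write 1,move R,goto H. Now: state=H, head=-1, tape[-4..1]=011100 (head:    ^)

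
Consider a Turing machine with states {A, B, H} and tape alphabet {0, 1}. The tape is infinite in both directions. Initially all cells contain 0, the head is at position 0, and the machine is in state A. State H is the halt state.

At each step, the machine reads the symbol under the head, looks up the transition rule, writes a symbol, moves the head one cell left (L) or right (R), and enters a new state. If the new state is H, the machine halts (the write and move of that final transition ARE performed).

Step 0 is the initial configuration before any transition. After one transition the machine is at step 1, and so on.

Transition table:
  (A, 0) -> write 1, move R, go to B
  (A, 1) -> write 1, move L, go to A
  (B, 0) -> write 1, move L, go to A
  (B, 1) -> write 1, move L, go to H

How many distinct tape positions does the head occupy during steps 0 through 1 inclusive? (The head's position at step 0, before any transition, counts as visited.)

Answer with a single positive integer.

Answer: 2

Derivation:
Step 1: in state A at pos 0, read 0 -> (A,0)->write 1,move R,goto B. Now: state=B, head=1, tape[-1..2]=0100 (head:   ^)
Head positions at steps 0..1: starting at 0, distinct positions visited = {0, 1} -> 2 position(s)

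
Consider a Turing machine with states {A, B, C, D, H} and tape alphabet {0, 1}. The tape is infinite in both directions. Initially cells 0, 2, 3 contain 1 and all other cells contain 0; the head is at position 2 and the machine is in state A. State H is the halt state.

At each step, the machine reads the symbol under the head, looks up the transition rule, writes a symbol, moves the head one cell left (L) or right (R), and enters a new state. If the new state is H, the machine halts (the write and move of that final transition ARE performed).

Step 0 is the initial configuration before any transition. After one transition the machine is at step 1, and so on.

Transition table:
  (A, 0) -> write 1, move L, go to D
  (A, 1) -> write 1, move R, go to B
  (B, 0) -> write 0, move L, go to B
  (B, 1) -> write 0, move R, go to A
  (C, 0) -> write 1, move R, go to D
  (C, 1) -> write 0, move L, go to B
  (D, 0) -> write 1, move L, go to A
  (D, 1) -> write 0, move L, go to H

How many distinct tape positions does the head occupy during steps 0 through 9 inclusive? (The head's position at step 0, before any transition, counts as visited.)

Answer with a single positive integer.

Answer: 4

Derivation:
Step 1: in state A at pos 2, read 1 -> (A,1)->write 1,move R,goto B. Now: state=B, head=3, tape[-1..4]=010110 (head:     ^)
Step 2: in state B at pos 3, read 1 -> (B,1)->write 0,move R,goto A. Now: state=A, head=4, tape[-1..5]=0101000 (head:      ^)
Step 3: in state A at pos 4, read 0 -> (A,0)->write 1,move L,goto D. Now: state=D, head=3, tape[-1..5]=0101010 (head:     ^)
Step 4: in state D at pos 3, read 0 -> (D,0)->write 1,move L,goto A. Now: state=A, head=2, tape[-1..5]=0101110 (head:    ^)
Step 5: in state A at pos 2, read 1 -> (A,1)->write 1,move R,goto B. Now: state=B, head=3, tape[-1..5]=0101110 (head:     ^)
Step 6: in state B at pos 3, read 1 -> (B,1)->write 0,move R,goto A. Now: state=A, head=4, tape[-1..5]=0101010 (head:      ^)
Step 7: in state A at pos 4, read 1 -> (A,1)->write 1,move R,goto B. Now: state=B, head=5, tape[-1..6]=01010100 (head:       ^)
Step 8: in state B at pos 5, read 0 -> (B,0)->write 0,move L,goto B. Now: state=B, head=4, tape[-1..6]=01010100 (head:      ^)
Step 9: in state B at pos 4, read 1 -> (B,1)->write 0,move R,goto A. Now: state=A, head=5, tape[-1..6]=01010000 (head:       ^)
Head positions at steps 0..9: starting at 2, distinct positions visited = {2, 3, 4, 5} -> 4 position(s)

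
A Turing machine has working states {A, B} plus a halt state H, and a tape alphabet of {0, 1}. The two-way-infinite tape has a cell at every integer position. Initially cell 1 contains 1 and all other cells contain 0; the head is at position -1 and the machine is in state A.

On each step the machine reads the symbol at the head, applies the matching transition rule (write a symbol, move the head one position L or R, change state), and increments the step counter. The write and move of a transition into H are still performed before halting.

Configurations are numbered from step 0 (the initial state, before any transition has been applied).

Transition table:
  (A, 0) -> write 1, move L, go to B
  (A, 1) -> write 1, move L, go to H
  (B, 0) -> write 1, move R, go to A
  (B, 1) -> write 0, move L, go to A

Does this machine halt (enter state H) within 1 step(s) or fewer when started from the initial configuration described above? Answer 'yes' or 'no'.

Answer: no

Derivation:
Step 1: in state A at pos -1, read 0 -> (A,0)->write 1,move L,goto B. Now: state=B, head=-2, tape[-3..2]=001010 (head:  ^)
After 1 step(s): state = B (not H) -> not halted within 1 -> no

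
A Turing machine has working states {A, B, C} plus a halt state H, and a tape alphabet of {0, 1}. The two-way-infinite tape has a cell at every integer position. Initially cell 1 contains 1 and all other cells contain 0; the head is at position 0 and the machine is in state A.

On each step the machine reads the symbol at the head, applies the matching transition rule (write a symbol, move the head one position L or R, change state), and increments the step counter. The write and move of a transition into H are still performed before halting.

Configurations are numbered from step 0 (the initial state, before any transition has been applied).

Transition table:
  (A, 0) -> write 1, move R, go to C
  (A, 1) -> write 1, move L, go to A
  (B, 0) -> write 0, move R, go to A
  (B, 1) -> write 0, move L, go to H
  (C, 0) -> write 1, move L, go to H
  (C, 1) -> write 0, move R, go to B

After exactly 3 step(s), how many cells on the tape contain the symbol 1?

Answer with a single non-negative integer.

Answer: 1

Derivation:
Step 1: in state A at pos 0, read 0 -> (A,0)->write 1,move R,goto C. Now: state=C, head=1, tape[-1..2]=0110 (head:   ^)
Step 2: in state C at pos 1, read 1 -> (C,1)->write 0,move R,goto B. Now: state=B, head=2, tape[-1..3]=01000 (head:    ^)
Step 3: in state B at pos 2, read 0 -> (B,0)->write 0,move R,goto A. Now: state=A, head=3, tape[-1..4]=010000 (head:     ^)
Cells containing 1 after step 3: {0} -> 1 cell(s)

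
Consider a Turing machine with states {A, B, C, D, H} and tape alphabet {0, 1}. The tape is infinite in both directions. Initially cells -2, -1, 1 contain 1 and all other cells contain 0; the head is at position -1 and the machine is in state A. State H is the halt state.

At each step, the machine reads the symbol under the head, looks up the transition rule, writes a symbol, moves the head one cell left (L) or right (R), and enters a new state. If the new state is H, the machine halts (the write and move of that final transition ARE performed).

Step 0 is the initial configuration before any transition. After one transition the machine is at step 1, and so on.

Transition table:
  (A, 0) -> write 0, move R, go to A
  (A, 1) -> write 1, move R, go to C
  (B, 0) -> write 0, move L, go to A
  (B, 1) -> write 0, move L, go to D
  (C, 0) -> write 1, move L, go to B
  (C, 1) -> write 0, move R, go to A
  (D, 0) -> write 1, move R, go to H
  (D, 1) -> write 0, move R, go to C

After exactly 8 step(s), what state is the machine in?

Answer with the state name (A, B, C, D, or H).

Answer: A

Derivation:
Step 1: in state A at pos -1, read 1 -> (A,1)->write 1,move R,goto C. Now: state=C, head=0, tape[-3..2]=011010 (head:    ^)
Step 2: in state C at pos 0, read 0 -> (C,0)->write 1,move L,goto B. Now: state=B, head=-1, tape[-3..2]=011110 (head:   ^)
Step 3: in state B at pos -1, read 1 -> (B,1)->write 0,move L,goto D. Now: state=D, head=-2, tape[-3..2]=010110 (head:  ^)
Step 4: in state D at pos -2, read 1 -> (D,1)->write 0,move R,goto C. Now: state=C, head=-1, tape[-3..2]=000110 (head:   ^)
Step 5: in state C at pos -1, read 0 -> (C,0)->write 1,move L,goto B. Now: state=B, head=-2, tape[-3..2]=001110 (head:  ^)
Step 6: in state B at pos -2, read 0 -> (B,0)->write 0,move L,goto A. Now: state=A, head=-3, tape[-4..2]=0001110 (head:  ^)
Step 7: in state A at pos -3, read 0 -> (A,0)->write 0,move R,goto A. Now: state=A, head=-2, tape[-4..2]=0001110 (head:   ^)
Step 8: in state A at pos -2, read 0 -> (A,0)->write 0,move R,goto A. Now: state=A, head=-1, tape[-4..2]=0001110 (head:    ^)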